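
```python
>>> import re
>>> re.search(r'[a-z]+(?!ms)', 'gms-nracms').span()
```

(0, 3)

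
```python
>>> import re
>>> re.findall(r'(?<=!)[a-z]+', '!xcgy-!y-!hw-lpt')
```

The lookaround is zero-width — it requires the adjacent text to match without consuming it, so the asserted text isn't part of the match.
Scanning left to right: at [1:5] → 'xcgy'; at [7:8] → 'y'; at [10:12] → 'hw'.
No capturing groups, so `findall` returns the 3 full match strings.

['xcgy', 'y', 'hw']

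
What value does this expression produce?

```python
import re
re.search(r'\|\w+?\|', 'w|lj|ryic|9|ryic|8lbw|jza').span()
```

(1, 5)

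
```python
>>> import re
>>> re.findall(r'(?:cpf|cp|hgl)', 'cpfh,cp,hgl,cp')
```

The regex engine tests alternatives in the order written; an earlier branch that matches wins even if a later one would match more.
Scanning left to right: at [0:3] → 'cpf'; at [5:7] → 'cp'; at [8:11] → 'hgl'; at [12:14] → 'cp'.
Since nothing is captured, `findall` lists the 4 matched substrings directly.

['cpf', 'cp', 'hgl', 'cp']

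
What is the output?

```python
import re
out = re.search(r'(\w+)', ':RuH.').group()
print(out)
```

RuH

The pattern matches one or more of a word character (captured).
`search` walks the string left to right and returns the first match it finds.
The match spans [1:4] → 'RuH'.
Captured: group 1 = 'RuH'.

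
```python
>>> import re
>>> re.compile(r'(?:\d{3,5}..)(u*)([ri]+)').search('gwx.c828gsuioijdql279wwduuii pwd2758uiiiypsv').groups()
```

('u', 'i')

The match spans [5:12] → '828gsui'.
Captured: group 1 = 'u', group 2 = 'i'.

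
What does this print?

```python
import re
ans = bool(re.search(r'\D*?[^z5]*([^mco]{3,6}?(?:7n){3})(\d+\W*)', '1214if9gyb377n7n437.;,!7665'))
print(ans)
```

False

Here no position works, so the call returns None, and `bool(None)` is False.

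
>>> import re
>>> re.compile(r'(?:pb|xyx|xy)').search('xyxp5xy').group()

The regex engine tests alternatives in the order written; an earlier branch that matches wins even if a later one would match more.
`re.search` tries every starting position until one works.
The match spans [0:3] → 'xyx'.

'xyx'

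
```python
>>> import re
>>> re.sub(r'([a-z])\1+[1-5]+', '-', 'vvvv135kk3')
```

`\1` has to match the exact text group 1 already captured.
Matches: at [0:7] → 'vvvv135'; at [7:10] → 'kk3'.
Each match is replaced by '-'.

'--'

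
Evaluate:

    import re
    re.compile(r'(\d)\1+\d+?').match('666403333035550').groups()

The backreference `\1` re-matches whatever the first group consumed, character for character.
`match` is anchored at position 0; if the pattern doesn't fit there, it returns None.
The match spans [0:4] → '6664'.
Captured: group 1 = '6'.

('6',)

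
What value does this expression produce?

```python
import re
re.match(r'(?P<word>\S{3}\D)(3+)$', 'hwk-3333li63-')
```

`match` is anchored at position 0; if the pattern doesn't fit there, it returns None.
Here position 0 doesn't satisfy it, so the call returns None.

None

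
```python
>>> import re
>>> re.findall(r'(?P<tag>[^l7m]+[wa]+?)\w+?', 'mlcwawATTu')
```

['cwaw']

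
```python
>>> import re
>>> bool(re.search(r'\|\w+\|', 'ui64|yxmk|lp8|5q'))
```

Unlike `match`, `search` isn't anchored — it looks for the pattern anywhere in the string.
The match spans [4:10] → '|yxmk|'.

True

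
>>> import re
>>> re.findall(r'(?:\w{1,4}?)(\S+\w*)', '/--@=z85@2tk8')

The pattern matches 1 to 4 of a word character (lazy) (non-capturing group); then one or more of a non-whitespace character, then zero or more of a word character (captured).
Scanning left to right: at [5:13] match 'z85@2tk8', group 1 = '85@2tk8'.
Because there's exactly one group, `findall` drops the full match and keeps group 1 from the one hit.

['85@2tk8']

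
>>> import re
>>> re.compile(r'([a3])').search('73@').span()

(1, 2)

The match spans [1:2] → '3'.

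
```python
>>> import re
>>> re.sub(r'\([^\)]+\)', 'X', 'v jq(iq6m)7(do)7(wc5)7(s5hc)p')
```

'v jqX7X7X7Xp'

Matches: at [4:10] → '(iq6m)'; at [11:15] → '(do)'; at [16:21] → '(wc5)'; at [22:28] → '(s5hc)'.
Each match is replaced by 'X'.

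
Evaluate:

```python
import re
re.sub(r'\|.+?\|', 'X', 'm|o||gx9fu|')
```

'mXX'

Lazy quantifiers expand one character at a time until the remainder of the pattern can match.
Matches: at [1:4] → '|o|'; at [4:11] → '|gx9fu|'.
Each match is replaced by 'X'.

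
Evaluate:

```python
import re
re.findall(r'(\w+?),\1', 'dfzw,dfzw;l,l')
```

['dfzw', 'l']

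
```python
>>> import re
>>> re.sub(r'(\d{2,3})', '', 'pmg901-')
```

The pattern matches 2 to 3 of a digit (captured).
Matches: at [3:6] → '901'.
Each match is replaced by ''.

'pmg-'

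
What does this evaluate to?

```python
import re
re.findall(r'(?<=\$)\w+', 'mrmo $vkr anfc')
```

['vkr']

The lookaround is zero-width — it requires the adjacent text to match without consuming it, so the asserted text isn't part of the match.
Walking the string: at [6:9] → 'vkr'.
Since nothing is captured, `findall` lists the 1 matched substring directly.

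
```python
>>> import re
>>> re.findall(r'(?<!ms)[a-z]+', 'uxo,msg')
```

['uxo', 'msg']

`(?!…)`/`(?<!…)` only lets a position through if the neighbouring text does NOT match; no characters are consumed.
Scanning left to right: at [0:3] → 'uxo'; at [4:7] → 'msg'.
With no groups in the pattern, `findall` gives back each whole match — 2 here.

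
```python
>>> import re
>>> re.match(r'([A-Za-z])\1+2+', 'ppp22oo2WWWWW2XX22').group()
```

'ppp22'

`match` is anchored at position 0; if the pattern doesn't fit there, it returns None.
The match spans [0:5] → 'ppp22'.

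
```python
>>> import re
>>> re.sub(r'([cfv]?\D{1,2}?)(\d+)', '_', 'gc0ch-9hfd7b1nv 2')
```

Pattern: optionally one of [cfv], then 1 to 2 of a non-digit (lazy) (captured); then one or more of a digit (captured).
Every occurrence is swapped for '_'.

'__h__n_'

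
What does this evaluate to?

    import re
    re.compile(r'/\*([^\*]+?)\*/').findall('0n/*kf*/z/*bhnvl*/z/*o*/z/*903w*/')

Scanning left to right: at [2:8] match '/*kf*/', group 1 = 'kf'; at [9:18] match '/*bhnvl*/', group 1 = 'bhnvl'; at [19:24] match '/*o*/', group 1 = 'o'; at [25:33] match '/*903w*/', group 1 = '903w'.
`findall` collects group 1 from each match (4 total).

['kf', 'bhnvl', 'o', '903w']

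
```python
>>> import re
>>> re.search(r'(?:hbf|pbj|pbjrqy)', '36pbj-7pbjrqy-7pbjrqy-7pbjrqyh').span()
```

(2, 5)

The match spans [2:5] → 'pbj'.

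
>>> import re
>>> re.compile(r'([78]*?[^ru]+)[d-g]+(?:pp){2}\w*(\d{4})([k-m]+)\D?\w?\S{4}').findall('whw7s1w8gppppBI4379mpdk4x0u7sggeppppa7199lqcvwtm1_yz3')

[('whw7s1w8', '7199', 'l')]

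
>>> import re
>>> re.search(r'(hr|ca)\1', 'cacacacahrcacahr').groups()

('ca',)

The match spans [0:4] → 'caca'.
Captured: group 1 = 'ca'.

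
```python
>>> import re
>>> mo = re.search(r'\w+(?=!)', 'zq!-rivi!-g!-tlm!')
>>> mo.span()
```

(0, 2)

Because the assertion is zero-width, the text it checks is not consumed and won't appear in the result.
The match spans [0:2] → 'zq'.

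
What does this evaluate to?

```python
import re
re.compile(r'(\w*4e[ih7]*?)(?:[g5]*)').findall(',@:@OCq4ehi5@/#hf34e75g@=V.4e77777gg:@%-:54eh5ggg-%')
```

This matches zero or more of a word character, then the literal '4e', then zero or more of one of [ih7] (lazy) (captured); then zero or more of one of [g5] (non-capturing group).
The `?` after the quantifier makes it lazy — it takes as little as possible before letting the rest of the pattern try.
Scanning left to right: at [4:9] match 'OCq4e', group 1 = 'OCq4e'; at [15:20] match 'hf34e', group 1 = 'hf34e'; at [27:29] match '4e', group 1 = '4e'; at [41:44] match '54e', group 1 = '54e'.
Because there's exactly one group, `findall` drops the full match and keeps group 1 from each hit.

['OCq4e', 'hf34e', '4e', '54e']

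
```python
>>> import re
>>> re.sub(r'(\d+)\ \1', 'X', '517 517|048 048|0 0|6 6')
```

After group 1 captures some text, `\1` only succeeds where that same text appears again.
Matches: at [0:7] → '517 517'; at [8:15] → '048 048'; at [16:19] → '0 0'; at [20:23] → '6 6'.
Each match is replaced by 'X'.

'X|X|X|X'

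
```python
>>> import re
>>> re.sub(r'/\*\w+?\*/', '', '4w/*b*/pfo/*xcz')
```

'4wpfo/*xcz'

Each match is replaced by ''.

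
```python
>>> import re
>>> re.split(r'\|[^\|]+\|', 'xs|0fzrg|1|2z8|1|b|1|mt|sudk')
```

['xs', '1', '1', '1', 'sudk']

Matches to split on: at [2:9] → '|0fzrg|'; at [10:15] → '|2z8|'; at [16:19] → '|b|'; at [20:24] → '|mt|'.
Splitting on the pattern gives 5 pieces.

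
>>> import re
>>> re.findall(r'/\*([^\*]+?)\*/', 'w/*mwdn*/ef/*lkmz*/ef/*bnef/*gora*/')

Scanning left to right: at [1:9] match '/*mwdn*/', group 1 = 'mwdn'; at [11:19] match '/*lkmz*/', group 1 = 'lkmz'; at [27:35] match '/*gora*/', group 1 = 'gora'.
With a single group, `findall` returns only what that group captured — 3 items.

['mwdn', 'lkmz', 'gora']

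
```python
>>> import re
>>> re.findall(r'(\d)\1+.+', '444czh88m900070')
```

['4']

A backreference is literal: `\1` must see the identical characters the first group matched.
Because there's exactly one group, `findall` drops the full match and keeps group 1 from the one hit.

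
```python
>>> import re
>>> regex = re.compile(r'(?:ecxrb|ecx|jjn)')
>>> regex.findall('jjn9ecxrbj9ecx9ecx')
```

Branches in `(...|...)` are attempted left-to-right; the first branch that allows the whole pattern to succeed is taken.
Since nothing is captured, `findall` lists the 4 matched substrings directly.

['jjn', 'ecxrb', 'ecx', 'ecx']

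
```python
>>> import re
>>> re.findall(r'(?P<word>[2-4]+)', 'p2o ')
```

Pattern: one or more of a character in [2-4] (captured as 'word').
Scanning left to right: at [1:2] match '2', group 1 = '2'.
One capturing group, so `findall` returns just the captured substring from the one match — 1 in all.

['2']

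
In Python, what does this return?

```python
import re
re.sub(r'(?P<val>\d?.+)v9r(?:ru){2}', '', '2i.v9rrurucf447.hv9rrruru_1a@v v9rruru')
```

''

This matches optionally a digit, then one or more of any character (captured as 'val'); then the literal 'v9r', then the literal 'ru' repeated 2 times.
`sub` substitutes '' at each match site.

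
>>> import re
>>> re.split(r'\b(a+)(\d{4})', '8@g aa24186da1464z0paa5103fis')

The group in the pattern means `split` returns the separators' captures alongside the pieces.

['8@g ', 'aa', '2418', '6da1464z0paa5103fis']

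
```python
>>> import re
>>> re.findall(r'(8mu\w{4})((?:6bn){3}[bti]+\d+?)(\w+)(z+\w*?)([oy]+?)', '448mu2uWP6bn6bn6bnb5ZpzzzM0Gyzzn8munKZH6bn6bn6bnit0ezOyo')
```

[('8mu2uWP', '6bn6bn6bnb5', 'ZpzzzM0Gyzzn8munKZH6bn6bn6bnit0e', 'zO', 'y')]

The `?` after the quantifier makes it lazy — it takes as little as possible before letting the rest of the pattern try.
With 5 capturing groups, `findall` returns a 5-tuple per match.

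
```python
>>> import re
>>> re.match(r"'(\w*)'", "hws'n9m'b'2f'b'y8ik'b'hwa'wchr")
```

`re.match` won't scan ahead — the pattern has to work from the very first character.
Here the string doesn't start with a match, so the call returns None.

None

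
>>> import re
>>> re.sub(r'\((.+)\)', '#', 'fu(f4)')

`sub` substitutes '#' at each match site.

'fu#'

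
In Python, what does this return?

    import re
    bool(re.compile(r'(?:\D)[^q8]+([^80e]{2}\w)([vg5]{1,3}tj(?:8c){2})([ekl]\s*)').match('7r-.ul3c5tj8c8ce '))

The pattern matches a non-digit (non-capturing group); then one or more of any character except [q8]; then exactly 2 of any character except [80e], then a word character (captured); then 1 to 3 of one of [vg5], then the literal 'tj', then the literal '8c' repeated 2 times (captured); then one of [ekl], then zero or more of whitespace (captured).
`re.match` won't scan ahead — the pattern has to work from the very first character.
Here position 0 doesn't satisfy it, so the call returns None, and `bool(None)` is False.

False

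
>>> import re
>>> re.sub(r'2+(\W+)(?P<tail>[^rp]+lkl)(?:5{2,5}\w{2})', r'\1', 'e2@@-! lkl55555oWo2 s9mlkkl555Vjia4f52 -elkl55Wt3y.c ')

'e@@-! 3y.c '

This matches one or more of a literal '2'; then one or more of a non-word character (captured); then one or more of any character except [rp], then the literal 'lkl' (captured as 'tail'); then 2 to 5 of the literal '5', then exactly 2 of a word character (non-capturing group).
Matches: at [1:48] → '2@@-! lkl55555oWo2 s9mlkkl555Vjia4f52 -elkl55Wt'.
The replacement refers to a captured group, so each match is rewritten using its own captured text.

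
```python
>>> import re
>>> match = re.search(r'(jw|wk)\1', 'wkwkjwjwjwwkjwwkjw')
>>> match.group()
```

'wkwk'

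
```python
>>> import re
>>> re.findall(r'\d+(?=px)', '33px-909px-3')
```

The lookaround is zero-width — it requires the adjacent text to match without consuming it, so the asserted text isn't part of the match.
No capturing groups, so `findall` returns the 2 full match strings.

['33', '909']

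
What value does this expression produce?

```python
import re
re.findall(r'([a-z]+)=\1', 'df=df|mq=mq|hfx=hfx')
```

['df', 'mq', 'hfx']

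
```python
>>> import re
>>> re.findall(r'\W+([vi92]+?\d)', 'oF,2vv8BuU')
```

['2vv8']

This matches one or more of a non-word character; then one or more of one of [vi92] (lazy), then a digit (captured).
Scanning left to right: at [2:7] match ',2vv8', group 1 = '2vv8'.
One capturing group, so `findall` returns just the captured substring from the one match — 1 in all.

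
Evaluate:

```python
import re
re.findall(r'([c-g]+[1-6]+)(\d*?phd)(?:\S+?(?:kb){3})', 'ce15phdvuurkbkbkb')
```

[('ce15', 'phd')]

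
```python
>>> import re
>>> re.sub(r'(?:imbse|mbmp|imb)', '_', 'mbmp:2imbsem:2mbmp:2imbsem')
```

'_:2_m:2_:2_m'

Alternation isn't longest-match — the leftmost alternative that fits at this position is chosen.
Every occurrence is swapped for '_'.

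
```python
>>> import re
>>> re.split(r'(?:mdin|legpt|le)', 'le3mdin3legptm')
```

Alternation tries branches left to right and keeps the first one that lets the overall match succeed at that position.
Matches to split on: at [0:2] → 'le'; at [3:7] → 'mdin'; at [8:13] → 'legpt'.
The string is cut at each match, leaving 4 pieces.

['', '3', '3', 'm']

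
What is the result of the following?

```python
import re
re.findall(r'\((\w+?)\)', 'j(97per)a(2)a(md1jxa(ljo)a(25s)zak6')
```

With a single group, `findall` returns only what that group captured — 4 items.

['97per', '2', 'ljo', '25s']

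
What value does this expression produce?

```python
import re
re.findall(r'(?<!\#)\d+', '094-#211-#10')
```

['094', '11', '0']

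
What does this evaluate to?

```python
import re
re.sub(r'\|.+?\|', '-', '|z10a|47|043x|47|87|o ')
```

Because the quantifier is non-greedy, it stops expanding at the earliest point where the rest of the pattern can succeed.
Matches: at [0:6] → '|z10a|'; at [8:14] → '|043x|'; at [16:20] → '|87|'.
Each match is replaced by '-'.

'-47-47-o '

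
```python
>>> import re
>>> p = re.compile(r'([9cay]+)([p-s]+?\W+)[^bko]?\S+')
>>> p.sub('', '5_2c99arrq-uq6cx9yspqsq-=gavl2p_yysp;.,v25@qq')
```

'5_2'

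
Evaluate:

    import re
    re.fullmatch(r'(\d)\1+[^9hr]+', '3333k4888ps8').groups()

('3',)

The match spans [0:12] → '3333k4888ps8'.
Captured: group 1 = '3'.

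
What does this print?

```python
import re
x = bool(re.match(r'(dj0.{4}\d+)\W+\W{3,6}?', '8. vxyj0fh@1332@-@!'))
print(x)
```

False

Pattern: the literal 'dj0', then exactly 4 of any character, then one or more of a digit (captured); then one or more of a non-word character, then 3 to 6 of a non-word character (lazy).
`re.match` won't scan ahead — the pattern has to work from the very first character.
Here position 0 doesn't satisfy it, so the call returns None, and `bool(None)` is False.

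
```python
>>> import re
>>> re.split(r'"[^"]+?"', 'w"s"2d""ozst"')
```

Splitting on the pattern gives 3 pieces.

['w', '2d"', '']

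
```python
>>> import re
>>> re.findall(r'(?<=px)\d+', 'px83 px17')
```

['83', '17']

The lookaround is zero-width — it requires the adjacent text to match without consuming it, so the asserted text isn't part of the match.
Scanning left to right: at [2:4] → '83'; at [7:9] → '17'.
With no groups in the pattern, `findall` gives back each whole match — 2 here.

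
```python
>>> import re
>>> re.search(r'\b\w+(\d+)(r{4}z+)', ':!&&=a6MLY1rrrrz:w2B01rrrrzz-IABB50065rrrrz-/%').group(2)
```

'rrrrz'

The match spans [5:16] → 'a6MLY1rrrrz'.
Captured: group 1 = '1', group 2 = 'rrrrz'.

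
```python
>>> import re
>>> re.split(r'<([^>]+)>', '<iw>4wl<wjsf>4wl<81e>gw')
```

Matches to split on: at [0:4] → '<iw>'; at [7:13] → '<wjsf>'; at [16:21] → '<81e>'.
With a capturing group present, the delimiter's captured portion is kept in the result list.

['', 'iw', '4wl', 'wjsf', '4wl', '81e', 'gw']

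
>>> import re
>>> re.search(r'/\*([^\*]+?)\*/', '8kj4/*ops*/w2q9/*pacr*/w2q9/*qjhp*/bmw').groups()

`re.search` scans for the first position where the pattern succeeds.
The match spans [4:11] → '/*ops*/'.
Captured: group 1 = 'ops'.

('ops',)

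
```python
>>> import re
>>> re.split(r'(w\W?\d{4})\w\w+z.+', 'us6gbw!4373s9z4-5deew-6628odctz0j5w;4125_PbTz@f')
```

This matches a literal 'w', then optionally a non-word character, then exactly 4 of a digit (captured); then a word character; then one or more of a word character, then a literal 'z', then one or more of any character.
Matches to split on: at [5:47] → 'w!4373s9z4-5deew-6628odctz0j5w;4125_PbTz@f'.
The group in the pattern means `split` returns the separators' captures alongside the pieces.

['us6gb', 'w!4373', '']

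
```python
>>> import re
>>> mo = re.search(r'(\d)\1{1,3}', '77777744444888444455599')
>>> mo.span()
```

The backreference `\1` re-matches whatever the first group consumed, character for character.
`search` walks the string left to right and returns the first match it finds.
The match spans [0:4] → '7777'.
Captured: group 1 = '7'.

(0, 4)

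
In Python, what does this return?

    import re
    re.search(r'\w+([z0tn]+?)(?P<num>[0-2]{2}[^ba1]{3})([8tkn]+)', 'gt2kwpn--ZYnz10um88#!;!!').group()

'ZYnz10um88'

Pattern: one or more of a word character; then one or more of one of [z0tn] (lazy) (captured); then exactly 2 of a character in [0-2], then exactly 3 of any character except [ba1] (captured as 'num'); then one or more of one of [8tkn] (captured).
The match spans [9:19] → 'ZYnz10um88'.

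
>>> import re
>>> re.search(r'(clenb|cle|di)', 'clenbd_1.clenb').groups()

('clenb',)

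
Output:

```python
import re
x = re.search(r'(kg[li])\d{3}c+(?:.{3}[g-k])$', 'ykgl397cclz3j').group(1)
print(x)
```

This matches the literal 'kg', then one of [li] (captured); then exactly 3 of a digit, then one or more of the literal 'c'; then exactly 3 of any character, then a character in [g-k] (non-capturing group); then anchored at the end.
Unlike `match`, `search` isn't anchored — it looks for the pattern anywhere in the string.
The match spans [1:13] → 'kgl397cclz3j'.
Captured: group 1 = 'kgl'.

kgl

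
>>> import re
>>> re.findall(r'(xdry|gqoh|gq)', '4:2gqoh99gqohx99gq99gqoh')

['gqoh', 'gqoh', 'gq', 'gqoh']

Branches in `(...|...)` are attempted left-to-right; the first branch that allows the whole pattern to succeed is taken.
Scanning left to right: at [3:7] match 'gqoh', group 1 = 'gqoh'; at [9:13] match 'gqoh', group 1 = 'gqoh'; at [16:18] match 'gq', group 1 = 'gq'; at [20:24] match 'gqoh', group 1 = 'gqoh'.
With a single group, `findall` returns only what that group captured — 4 items.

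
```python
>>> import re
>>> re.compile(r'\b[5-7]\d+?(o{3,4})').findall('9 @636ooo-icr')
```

['ooo']

This matches a word boundary (`\b`, zero-width); then a character in [5-7], then one or more of a digit (lazy); then 3 to 4 of a literal 'o' (captured).
Matches: at [3:9] match '636ooo', group 1 = 'ooo'.
With a single group, `findall` returns only what that group captured — 1 item.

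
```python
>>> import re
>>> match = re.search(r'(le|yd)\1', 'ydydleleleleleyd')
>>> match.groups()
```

After group 1 captures some text, `\1` only succeeds where that same text appears again.
`re.search` tries every starting position until one works.
The match spans [0:4] → 'ydyd'.
Captured: group 1 = 'yd'.

('yd',)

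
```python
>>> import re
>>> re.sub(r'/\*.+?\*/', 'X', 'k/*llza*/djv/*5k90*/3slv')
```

'kXdjvX3slv'

Because the quantifier is non-greedy, it stops expanding at the earliest point where the rest of the pattern can succeed.
Every occurrence is swapped for 'X'.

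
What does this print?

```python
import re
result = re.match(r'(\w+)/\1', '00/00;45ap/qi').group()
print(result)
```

`\1` is not a pattern — it's the concrete string captured by group 1, re-applied verbatim.
With `match`, the pattern is implicitly anchored at the beginning.
The match spans [0:5] → '00/00'.
Captured: group 1 = '00'.

00/00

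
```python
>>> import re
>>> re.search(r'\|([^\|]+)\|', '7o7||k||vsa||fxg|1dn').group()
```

'|k|'

`re.search` tries every starting position until one works.
The match spans [4:7] → '|k|'.
Captured: group 1 = 'k'.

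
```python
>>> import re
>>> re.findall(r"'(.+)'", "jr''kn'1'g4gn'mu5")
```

Matches: at [2:14] match "''kn'1'g4gn'", group 1 = "'kn'1'g4gn".
One capturing group, so `findall` returns just the captured substring from the one match — 1 in all.

["'kn'1'g4gn"]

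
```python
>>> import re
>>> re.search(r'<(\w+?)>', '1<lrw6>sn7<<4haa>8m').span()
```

(1, 7)

The match spans [1:7] → '<lrw6>'.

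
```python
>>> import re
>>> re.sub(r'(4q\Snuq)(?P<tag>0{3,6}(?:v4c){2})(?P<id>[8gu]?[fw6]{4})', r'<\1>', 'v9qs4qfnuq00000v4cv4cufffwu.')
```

'v9qs<4qfnuq>u.'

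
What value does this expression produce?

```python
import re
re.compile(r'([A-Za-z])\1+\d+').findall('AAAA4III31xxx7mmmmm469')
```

['A', 'I', 'x', 'm']

The backreference `\1` re-matches whatever the first group consumed, character for character.
Scanning left to right: at [0:5] match 'AAAA4', group 1 = 'A'; at [5:10] match 'III31', group 1 = 'I'; at [10:14] match 'xxx7', group 1 = 'x'; at [14:22] match 'mmmmm469', group 1 = 'm'.
Because there's exactly one group, `findall` drops the full match and keeps group 1 from each hit.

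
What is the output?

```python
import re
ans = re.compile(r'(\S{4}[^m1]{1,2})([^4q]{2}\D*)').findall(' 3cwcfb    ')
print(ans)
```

The pattern matches exactly 4 of a non-whitespace character, then 1 to 2 of any character except [m1] (captured); then exactly 2 of any character except [4q], then zero or more of a non-digit (captured).
`findall` packs the 2 group values into a tuple for every match.

[('3cwcfb', '    ')]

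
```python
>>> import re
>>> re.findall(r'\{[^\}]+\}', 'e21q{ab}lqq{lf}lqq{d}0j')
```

With no groups in the pattern, `findall` gives back each whole match — 3 here.

['{ab}', '{lf}', '{d}']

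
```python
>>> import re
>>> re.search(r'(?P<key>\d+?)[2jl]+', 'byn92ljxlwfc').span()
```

(3, 7)

Pattern: one or more of a digit (lazy) (captured as 'key'); then one or more of one of [2jl].
The match spans [3:7] → '92lj'.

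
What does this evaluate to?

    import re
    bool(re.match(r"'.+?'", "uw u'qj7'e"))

False

`re.match` only tries the pattern at the start of the string.
Here position 0 doesn't satisfy it, so the call returns None, and `bool(None)` is False.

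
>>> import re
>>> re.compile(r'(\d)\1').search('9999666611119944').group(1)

'9'

`\1` has to match the exact text group 1 already captured.
`search` walks the string left to right and returns the first match it finds.
The match spans [0:2] → '99'.
Captured: group 1 = '9'.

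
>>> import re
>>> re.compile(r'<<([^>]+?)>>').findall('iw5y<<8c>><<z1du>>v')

`findall` collects group 1 from each match (2 total).

['8c', 'z1du']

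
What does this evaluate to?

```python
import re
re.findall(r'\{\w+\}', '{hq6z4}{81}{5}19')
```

['{hq6z4}', '{81}', '{5}']

`findall` yields the raw match text (3 of them) because the pattern has no groups.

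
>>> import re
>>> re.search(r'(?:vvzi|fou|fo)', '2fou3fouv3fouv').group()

'fou'

Branches in `(...|...)` are attempted left-to-right; the first branch that allows the whole pattern to succeed is taken.
`re.search` tries every starting position until one works.
The match spans [1:4] → 'fou'.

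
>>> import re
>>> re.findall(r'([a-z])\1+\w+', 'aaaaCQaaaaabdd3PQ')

After group 1 captures some text, `\1` only succeeds where that same text appears again.
Walking the string: at [0:17] match 'aaaaCQaaaaabdd3PQ', group 1 = 'a'.
`findall` collects group 1 from the one match (1 total).

['a']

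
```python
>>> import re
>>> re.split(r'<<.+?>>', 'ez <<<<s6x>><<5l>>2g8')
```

The string is cut at each match, leaving 3 pieces.

['ez ', '', '2g8']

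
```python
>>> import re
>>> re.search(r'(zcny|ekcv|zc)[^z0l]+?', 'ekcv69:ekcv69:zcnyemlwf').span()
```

`search` walks the string left to right and returns the first match it finds.
The match spans [0:5] → 'ekcv6'.
Captured: group 1 = 'ekcv'.

(0, 5)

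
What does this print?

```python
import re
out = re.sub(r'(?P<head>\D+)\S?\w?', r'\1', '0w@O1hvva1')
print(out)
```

Pattern: one or more of a non-digit (captured as 'head'); then optionally a non-whitespace character, then optionally a word character.
Matches: at [1:6] → 'w@O1h'; at [6:10] → 'vva1'.
The replacement refers to a captured group, so each match is rewritten using its own captured text.

0w@Ovva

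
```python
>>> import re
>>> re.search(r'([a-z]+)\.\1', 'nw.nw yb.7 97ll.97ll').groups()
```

The backreference `\1` re-matches whatever the first group consumed, character for character.
`re.search` tries every starting position until one works.
The match spans [0:5] → 'nw.nw'.
Captured: group 1 = 'nw'.

('nw',)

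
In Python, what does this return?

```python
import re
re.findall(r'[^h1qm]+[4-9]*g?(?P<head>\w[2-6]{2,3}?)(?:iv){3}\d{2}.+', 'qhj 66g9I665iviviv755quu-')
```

['665']

Pattern: one or more of any character except [h1qm], then zero or more of a character in [4-9], then optionally a literal 'g'; then a word character, then 2 to 3 of a character in [2-6] (lazy) (captured as 'head'); then the literal 'iv' repeated 3 times, then exactly 2 of a digit; then one or more of any character.
Matches: at [2:25] match 'j 66g9I665iviviv755quu-', group 1 = '665'.
Because there's exactly one group, `findall` drops the full match and keeps group 1 from the one hit.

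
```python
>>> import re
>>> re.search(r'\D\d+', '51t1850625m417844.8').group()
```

This matches a non-digit; then one or more of a digit.
The match spans [2:10] → 't1850625'.

't1850625'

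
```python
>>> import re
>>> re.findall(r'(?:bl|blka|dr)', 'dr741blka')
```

['dr', 'bl']

Alternation tries branches left to right and keeps the first one that lets the overall match succeed at that position.
Walking the string: at [0:2] → 'dr'; at [5:7] → 'bl'.
Since nothing is captured, `findall` lists the 2 matched substrings directly.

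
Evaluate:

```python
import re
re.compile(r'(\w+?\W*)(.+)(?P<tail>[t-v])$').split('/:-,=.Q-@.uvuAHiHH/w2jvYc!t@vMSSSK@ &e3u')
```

Pattern: one or more of a word character (lazy), then zero or more of a non-word character (captured); then one or more of any character (captured); then a character in [t-v] (captured as 'tail'); then anchored at the end.
Matches to split on: at [6:40] → 'Q-@.uvuAHiHH/w2jvYc!t@vMSSSK@ &e3u'.
The group in the pattern means `split` returns the separators' captures alongside the pieces.

['/:-,=.', 'Q-@.', 'uvuAHiHH/w2jvYc!t@vMSSSK@ &e3', 'u', '']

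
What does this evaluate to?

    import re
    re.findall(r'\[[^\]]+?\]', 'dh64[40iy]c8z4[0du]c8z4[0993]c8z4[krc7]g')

Scanning left to right: at [4:10] → '[40iy]'; at [14:19] → '[0du]'; at [23:29] → '[0993]'; at [33:39] → '[krc7]'.
Since nothing is captured, `findall` lists the 4 matched substrings directly.

['[40iy]', '[0du]', '[0993]', '[krc7]']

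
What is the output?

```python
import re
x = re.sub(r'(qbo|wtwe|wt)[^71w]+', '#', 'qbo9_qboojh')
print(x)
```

#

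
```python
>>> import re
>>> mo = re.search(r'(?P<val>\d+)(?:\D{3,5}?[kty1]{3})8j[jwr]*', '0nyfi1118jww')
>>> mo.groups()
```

The match spans [0:12] → '0nyfi1118jww'.
Captured: group 1 = '0'.

('0',)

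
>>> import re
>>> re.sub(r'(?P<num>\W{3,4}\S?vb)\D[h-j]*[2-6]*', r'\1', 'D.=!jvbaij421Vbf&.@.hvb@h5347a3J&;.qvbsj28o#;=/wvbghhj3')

This matches 3 to 4 of a non-word character, then optionally a non-whitespace character, then the literal 'vb' (captured as 'num'); then a non-digit, then zero or more of a character in [h-j], then zero or more of a character in [2-6].
Matches: at [1:12] → '.=!jvbaij42'; at [16:28] → '&.@.hvb@h534'; at [32:41] → '&;.qvbsj2'; at [43:55] → '#;=/wvbghhj3'.
The replacement refers to a captured group, so each match is rewritten using its own captured text.

'D.=!jvb1Vbf&.@.hvb7a3J&;.qvb8o#;=/wvb'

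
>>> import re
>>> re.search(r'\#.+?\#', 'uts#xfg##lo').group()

'#xfg#'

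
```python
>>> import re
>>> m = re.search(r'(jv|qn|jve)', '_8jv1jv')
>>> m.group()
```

The match spans [2:4] → 'jv'.

'jv'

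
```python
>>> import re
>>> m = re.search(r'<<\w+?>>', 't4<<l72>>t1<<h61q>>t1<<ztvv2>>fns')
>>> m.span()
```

The match spans [2:9] → '<<l72>>'.

(2, 9)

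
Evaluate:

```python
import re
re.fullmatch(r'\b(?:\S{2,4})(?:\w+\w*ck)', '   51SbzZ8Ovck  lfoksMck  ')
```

None

This matches a word boundary (`\b`, zero-width); then 2 to 4 of a non-whitespace character (non-capturing group); then one or more of a word character, then zero or more of a word character, then the literal 'ck' (non-capturing group).
`fullmatch` succeeds only if the pattern covers the string from start to end.
Here the string isn't matched end-to-end, so the call returns None.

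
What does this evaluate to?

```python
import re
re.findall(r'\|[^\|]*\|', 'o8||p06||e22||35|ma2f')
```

No capturing groups, so `findall` returns the 3 full match strings.

['||', '||', '||']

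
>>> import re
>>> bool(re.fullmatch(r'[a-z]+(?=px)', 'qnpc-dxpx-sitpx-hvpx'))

False

Because the assertion is zero-width, the text it checks is not consumed and won't appear in the result.
`re.fullmatch` requires the pattern to consume the entire string.
Here the pattern can't cover the whole string, so the call returns None, and `bool(None)` is False.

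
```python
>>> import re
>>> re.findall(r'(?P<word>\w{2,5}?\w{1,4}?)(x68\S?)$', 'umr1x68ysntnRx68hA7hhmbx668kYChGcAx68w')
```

This matches 2 to 5 of a word character (lazy), then 1 to 4 of a word character (lazy) (captured as 'word'); then the literal 'x68', then optionally a non-whitespace character (captured); then anchored at the end.
Matches: at [25:38] match '68kYChGcAx68w', groups = ('68kYChGcA', 'x68w').
`findall` packs the 2 group values into a tuple for every match.

[('68kYChGcA', 'x68w')]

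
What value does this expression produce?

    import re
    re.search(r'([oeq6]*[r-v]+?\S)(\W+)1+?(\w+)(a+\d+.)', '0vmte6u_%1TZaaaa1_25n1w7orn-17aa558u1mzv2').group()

'e6u_%1TZaaaa1_'

Pattern: zero or more of one of [oeq6], then one or more of a character in [r-v] (lazy), then a non-whitespace character (captured); then one or more of a non-word character (captured); then one or more of a literal '1' (lazy); then one or more of a word character (captured); then one or more of a literal 'a', then one or more of a digit, then any character (captured).
`search` walks the string left to right and returns the first match it finds.
The match spans [4:18] → 'e6u_%1TZaaaa1_'.
Captured: group 1 = 'e6u_', group 2 = '%', group 3 = 'TZaaa', group 4 = 'a1_'.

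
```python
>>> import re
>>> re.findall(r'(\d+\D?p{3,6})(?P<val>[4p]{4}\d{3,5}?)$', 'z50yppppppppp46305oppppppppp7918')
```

This matches one or more of a digit, then optionally a non-digit, then 3 to 6 of a literal 'p' (captured); then exactly 4 of one of [4p], then 3 to 5 of a digit (lazy) (captured as 'val'); then anchored at the end.
Scanning left to right: at [13:32] match '46305oppppppppp7918', groups = ('46305oppppp', 'pppp7918').
2 groups means the one result is a tuple of 2 captured strings — 1 here.

[('46305oppppp', 'pppp7918')]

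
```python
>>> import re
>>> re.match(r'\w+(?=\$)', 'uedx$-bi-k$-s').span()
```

(0, 4)

With `match`, the pattern is implicitly anchored at the beginning.
The match spans [0:4] → 'uedx'.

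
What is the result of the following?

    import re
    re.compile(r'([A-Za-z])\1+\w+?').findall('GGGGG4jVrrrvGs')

['G', 'r']

After group 1 captures some text, `\1` only succeeds where that same text appears again.
Because there's exactly one group, `findall` drops the full match and keeps group 1 from each hit.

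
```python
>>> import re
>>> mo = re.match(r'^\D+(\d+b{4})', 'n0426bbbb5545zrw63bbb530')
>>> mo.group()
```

`match` is anchored at position 0; if the pattern doesn't fit there, it returns None.
The match spans [0:9] → 'n0426bbbb'.

'n0426bbbb'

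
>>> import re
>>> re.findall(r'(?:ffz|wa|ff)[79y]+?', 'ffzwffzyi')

['ffzy']

Scanning left to right: at [4:8] → 'ffzy'.
No capturing groups, so `findall` returns the 1 full match string.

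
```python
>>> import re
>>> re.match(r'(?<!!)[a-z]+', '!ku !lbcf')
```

None

`(?!…)`/`(?<!…)` only lets a position through if the neighbouring text does NOT match; no characters are consumed.
`re.match` only tries the pattern at the start of the string.
Here the string doesn't start with a match, so the call returns None.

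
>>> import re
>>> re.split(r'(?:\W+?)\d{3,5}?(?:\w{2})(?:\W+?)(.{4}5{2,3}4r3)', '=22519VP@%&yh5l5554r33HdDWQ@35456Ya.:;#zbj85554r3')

Pattern: one or more of a non-word character (lazy) (non-capturing group); then 3 to 5 of a digit (lazy); then exactly 2 of a word character (non-capturing group); then one or more of a non-word character (lazy) (non-capturing group); then exactly 4 of any character, then 2 to 3 of a literal '5', then the literal '4r3' (captured).
Matches to split on: at [0:21] → '=22519VP@%&yh5l5554r3'; at [27:49] → '@35456Ya.:;#zbj85554r3'.
The group in the pattern means `split` returns the separators' captures alongside the pieces.

['', 'yh5l5554r3', '3HdDWQ', 'zbj85554r3', '']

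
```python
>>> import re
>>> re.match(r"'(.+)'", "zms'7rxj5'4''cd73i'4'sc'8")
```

`re.match` only tries the pattern at the start of the string.
Here the pattern fails at index 0, so the call returns None.

None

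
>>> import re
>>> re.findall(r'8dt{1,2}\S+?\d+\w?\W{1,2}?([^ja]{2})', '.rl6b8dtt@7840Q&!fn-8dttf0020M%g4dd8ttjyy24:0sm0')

This matches the literal '8d', then 1 to 2 of a literal 't'; then one or more of a non-whitespace character (lazy); then one or more of a digit, then optionally a word character, then 1 to 2 of a non-word character (lazy); then exactly 2 of any character except [ja] (captured).
A non-greedy quantifier consumes as few characters as it can — just enough that the remainder of the pattern still matches from where it stops; whatever follows it matches normally.
Scanning left to right: at [5:18] match '8dtt@7840Q&!f', group 1 = '!f'; at [20:33] match '8dttf0020M%g4', group 1 = 'g4'.
With a single group, `findall` returns only what that group captured — 2 items.

['!f', 'g4']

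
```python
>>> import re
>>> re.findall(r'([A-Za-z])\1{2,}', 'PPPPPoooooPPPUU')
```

['P', 'o', 'P']

The backreference `\1` re-matches whatever the first group consumed, character for character.
Because there's exactly one group, `findall` drops the full match and keeps group 1 from each hit.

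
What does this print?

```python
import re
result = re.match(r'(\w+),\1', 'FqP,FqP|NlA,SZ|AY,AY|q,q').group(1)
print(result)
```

`\1` has to match the exact text group 1 already captured.
`re.match` won't scan ahead — the pattern has to work from the very first character.
The match spans [0:7] → 'FqP,FqP'.
Captured: group 1 = 'FqP'.

FqP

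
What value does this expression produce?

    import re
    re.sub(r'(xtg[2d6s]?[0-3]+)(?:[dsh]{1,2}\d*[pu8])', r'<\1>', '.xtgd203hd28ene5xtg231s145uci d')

The pattern matches the literal 'xtg', then optionally one of [2d6s], then one or more of a character in [0-3] (captured); then 1 to 2 of one of [dsh], then zero or more of a digit, then one of [pu8] (non-capturing group).
`\1` in the replacement pulls in group 1's text for each match.

'.<xtgd203>ene5<xtg231>ci d'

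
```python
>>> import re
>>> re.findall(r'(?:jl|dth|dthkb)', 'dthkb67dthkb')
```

['dth', 'dth']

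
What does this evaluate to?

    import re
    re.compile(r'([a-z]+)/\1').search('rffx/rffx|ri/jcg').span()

(0, 9)

A backreference is literal: `\1` must see the identical characters the first group matched.
Unlike `match`, `search` isn't anchored — it looks for the pattern anywhere in the string.
The match spans [0:9] → 'rffx/rffx'.
Captured: group 1 = 'rffx'.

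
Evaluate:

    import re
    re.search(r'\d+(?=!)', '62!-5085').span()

The `(?=…)`/`(?<=…)` assertion just peeks at neighbouring text; it doesn't advance the match position.
`re.search` scans for the first position where the pattern succeeds.
The match spans [0:2] → '62'.

(0, 2)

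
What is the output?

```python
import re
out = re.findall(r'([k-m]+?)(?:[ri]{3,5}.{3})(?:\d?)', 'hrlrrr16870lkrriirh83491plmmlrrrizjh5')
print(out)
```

Pattern: one or more of a character in [k-m] (lazy) (captured); then 3 to 5 of one of [ri], then exactly 3 of any character (non-capturing group); then optionally a digit (non-capturing group).
`findall` collects group 1 from each match (3 total).

['l', 'lk', 'lmml']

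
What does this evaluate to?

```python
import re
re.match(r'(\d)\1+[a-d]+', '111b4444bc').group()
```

With `match`, the pattern is implicitly anchored at the beginning.
The match spans [0:4] → '111b'.

'111b'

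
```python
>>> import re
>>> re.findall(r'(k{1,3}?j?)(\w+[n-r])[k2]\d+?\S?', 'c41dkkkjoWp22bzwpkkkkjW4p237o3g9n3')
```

[('k', 'kkjoWp22bzwpkkkkjW4p')]

A non-greedy quantifier consumes as few characters as it can — just enough that the remainder of the pattern still matches from where it stops; whatever follows it matches normally.
With 2 capturing groups, `findall` returns a 2-tuple per match.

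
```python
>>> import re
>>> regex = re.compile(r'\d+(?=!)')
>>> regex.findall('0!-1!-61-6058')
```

['0', '1']

Lookahead/lookbehind check context without consuming it, so the matched span excludes the asserted characters.
`findall` yields the raw match text (2 of them) because the pattern has no groups.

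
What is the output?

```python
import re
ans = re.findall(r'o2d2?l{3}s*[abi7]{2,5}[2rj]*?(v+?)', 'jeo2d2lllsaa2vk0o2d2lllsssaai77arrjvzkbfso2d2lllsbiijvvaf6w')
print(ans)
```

The pattern matches the literal 'o2d', then optionally the literal '2', then exactly 3 of the literal 'l'; then zero or more of a literal 's', then 2 to 5 of one of [abi7], then zero or more of one of [2rj] (lazy); then one or more of a literal 'v' (lazy) (captured).
With the lazy modifier that quantifier settles for the fewest repetitions that let the rest of the pattern succeed (the atoms after it are unaffected and can still be greedy).
Matches: at [2:14] match 'o2d2lllsaa2v', group 1 = 'v'; at [41:54] match 'o2d2lllsbiijv', group 1 = 'v'.
`findall` collects group 1 from each match (2 total).

['v', 'v']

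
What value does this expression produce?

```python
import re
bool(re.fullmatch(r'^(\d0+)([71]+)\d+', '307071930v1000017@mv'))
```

False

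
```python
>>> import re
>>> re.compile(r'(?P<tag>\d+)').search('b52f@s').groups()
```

The match spans [1:3] → '52'.
Captured: group 1 = '52'.

('52',)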